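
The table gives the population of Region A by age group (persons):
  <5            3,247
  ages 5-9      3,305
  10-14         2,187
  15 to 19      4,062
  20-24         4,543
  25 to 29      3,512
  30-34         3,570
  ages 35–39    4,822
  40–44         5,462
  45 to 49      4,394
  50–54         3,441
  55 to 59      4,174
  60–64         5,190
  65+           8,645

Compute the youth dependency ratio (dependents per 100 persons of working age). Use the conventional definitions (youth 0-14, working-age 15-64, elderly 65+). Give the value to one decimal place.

Youth dependency ratio: 20.2

0–14: 3,247 + 3,305 + 2,187 = 8,739
15–64: 4,062 + 4,543 + 3,512 + 3,570 + 4,822 + 5,462 + 4,394 + 3,441 + 4,174 + 5,190 = 43,170
65+: 8,645
Youth dependency ratio = 8,739 / 43,170 × 100 = 20.2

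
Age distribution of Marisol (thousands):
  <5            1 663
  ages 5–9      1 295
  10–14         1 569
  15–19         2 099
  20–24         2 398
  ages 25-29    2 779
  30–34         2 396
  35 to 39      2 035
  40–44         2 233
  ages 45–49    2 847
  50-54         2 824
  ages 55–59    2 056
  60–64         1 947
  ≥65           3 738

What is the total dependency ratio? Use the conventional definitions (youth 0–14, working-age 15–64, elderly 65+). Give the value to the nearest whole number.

Total dependency ratio: 35

0–14: 1 663 + 1 295 + 1 569 = 4 527
15–64: 2 099 + 2 398 + 2 779 + 2 396 + 2 035 + 2 233 + 2 847 + 2 824 + 2 056 + 1 947 = 23 614
65+: 3 738
Total dependency ratio = (4 527 + 3 738) / 23 614 × 100 = 8 265 / 23 614 × 100 = 35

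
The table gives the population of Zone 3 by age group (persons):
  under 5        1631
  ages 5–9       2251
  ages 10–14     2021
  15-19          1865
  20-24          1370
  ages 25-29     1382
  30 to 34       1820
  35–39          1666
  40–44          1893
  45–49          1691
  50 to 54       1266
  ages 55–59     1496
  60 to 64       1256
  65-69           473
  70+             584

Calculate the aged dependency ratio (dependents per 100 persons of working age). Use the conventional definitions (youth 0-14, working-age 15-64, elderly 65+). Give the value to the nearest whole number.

Old-age dependency ratio: 7

0–14: 1631 + 2251 + 2021 = 5903
15–64: 1865 + 1370 + 1382 + 1820 + 1666 + 1893 + 1691 + 1266 + 1496 + 1256 = 15705
65+: 473 + 584 = 1057
Old-age dependency ratio = 1057 / 15705 × 100 = 7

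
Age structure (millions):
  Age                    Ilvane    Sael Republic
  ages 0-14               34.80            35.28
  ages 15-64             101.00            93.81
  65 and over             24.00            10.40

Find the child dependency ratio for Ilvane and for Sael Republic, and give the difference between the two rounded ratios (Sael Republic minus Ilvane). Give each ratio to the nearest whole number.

Ilvane: 34.80 / 101.00 × 100 = 34
Sael Republic: 35.28 / 93.81 × 100 = 38

Ilvane: 34
Sael Republic: 38
Difference: +4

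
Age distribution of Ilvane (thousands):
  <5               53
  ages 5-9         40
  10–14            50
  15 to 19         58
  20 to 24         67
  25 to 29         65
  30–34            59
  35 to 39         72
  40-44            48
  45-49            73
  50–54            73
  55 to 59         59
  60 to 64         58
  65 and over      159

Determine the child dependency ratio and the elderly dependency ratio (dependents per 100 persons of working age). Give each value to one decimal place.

0–14: 53 + 40 + 50 = 143
15–64: 58 + 67 + 65 + 59 + 72 + 48 + 73 + 73 + 59 + 58 = 632
65+: 159
Youth dependency ratio = 143 / 632 × 100 = 22.6
Old-age dependency ratio = 159 / 632 × 100 = 25.2

Youth dependency ratio: 22.6
Old-age dependency ratio: 25.2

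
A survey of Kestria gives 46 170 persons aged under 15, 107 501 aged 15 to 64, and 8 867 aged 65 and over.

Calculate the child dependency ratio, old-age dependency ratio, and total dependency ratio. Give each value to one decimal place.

Youth dependency ratio = 46 170 / 107 501 × 100 = 42.9
Old-age dependency ratio = 8 867 / 107 501 × 100 = 8.2
Total dependency ratio = (46 170 + 8 867) / 107 501 × 100 = 55 037 / 107 501 × 100 = 51.2

Youth dependency ratio: 42.9
Old-age dependency ratio: 8.2
Total dependency ratio: 51.2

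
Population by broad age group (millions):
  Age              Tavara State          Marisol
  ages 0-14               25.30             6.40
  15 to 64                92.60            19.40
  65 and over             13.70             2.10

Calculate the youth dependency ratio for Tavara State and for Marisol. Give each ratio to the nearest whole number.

Tavara State: 27
Marisol: 33

Tavara State: 25.30 / 92.60 × 100 = 27
Marisol: 6.40 / 19.40 × 100 = 33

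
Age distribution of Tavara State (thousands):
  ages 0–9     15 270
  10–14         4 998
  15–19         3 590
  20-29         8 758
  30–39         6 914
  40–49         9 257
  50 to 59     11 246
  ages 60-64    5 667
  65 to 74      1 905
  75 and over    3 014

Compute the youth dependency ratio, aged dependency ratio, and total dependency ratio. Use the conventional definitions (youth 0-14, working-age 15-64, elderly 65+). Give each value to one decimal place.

0–14: 15 270 + 4 998 = 20 268
15–64: 3 590 + 8 758 + 6 914 + 9 257 + 11 246 + 5 667 = 45 432
65+: 1 905 + 3 014 = 4 919
Youth dependency ratio = 20 268 / 45 432 × 100 = 44.6
Old-age dependency ratio = 4 919 / 45 432 × 100 = 10.8
Total dependency ratio = (20 268 + 4 919) / 45 432 × 100 = 25 187 / 45 432 × 100 = 55.4

Youth dependency ratio: 44.6
Old-age dependency ratio: 10.8
Total dependency ratio: 55.4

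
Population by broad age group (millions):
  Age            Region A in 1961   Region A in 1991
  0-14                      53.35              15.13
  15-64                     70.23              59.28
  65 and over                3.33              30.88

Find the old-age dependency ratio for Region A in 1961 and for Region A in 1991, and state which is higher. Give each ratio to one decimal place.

Region A in 1961: 4.7
Region A in 1991: 52.1
Higher: Region A in 1991

Region A in 1961: 3.33 / 70.23 × 100 = 4.7
Region A in 1991: 30.88 / 59.28 × 100 = 52.1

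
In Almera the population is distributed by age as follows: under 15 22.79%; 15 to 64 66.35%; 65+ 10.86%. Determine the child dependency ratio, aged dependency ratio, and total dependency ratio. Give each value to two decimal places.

Youth dependency ratio = 22.79 / 66.35 × 100 = 34.35
Old-age dependency ratio = 10.86 / 66.35 × 100 = 16.37
Total dependency ratio = (22.79 + 10.86) / 66.35 × 100 = 33.65 / 66.35 × 100 = 50.72

Youth dependency ratio: 34.35
Old-age dependency ratio: 16.37
Total dependency ratio: 50.72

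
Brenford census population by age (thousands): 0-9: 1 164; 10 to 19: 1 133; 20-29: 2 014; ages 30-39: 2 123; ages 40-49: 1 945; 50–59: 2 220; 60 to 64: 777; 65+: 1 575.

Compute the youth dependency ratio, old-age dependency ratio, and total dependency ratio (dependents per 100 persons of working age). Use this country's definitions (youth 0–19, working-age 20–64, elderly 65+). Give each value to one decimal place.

Youth dependency ratio: 25.3
Old-age dependency ratio: 17.3
Total dependency ratio: 42.6

0–19: 1 164 + 1 133 = 2 297
20–64: 2 014 + 2 123 + 1 945 + 2 220 + 777 = 9 079
65+: 1 575
Youth dependency ratio = 2 297 / 9 079 × 100 = 25.3
Old-age dependency ratio = 1 575 / 9 079 × 100 = 17.3
Total dependency ratio = (2 297 + 1 575) / 9 079 × 100 = 3 872 / 9 079 × 100 = 42.6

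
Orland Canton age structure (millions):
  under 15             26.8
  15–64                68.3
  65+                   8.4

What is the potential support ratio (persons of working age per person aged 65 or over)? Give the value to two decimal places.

Potential support ratio: 8.13

Potential support ratio = 68.3 / 8.4 = 8.13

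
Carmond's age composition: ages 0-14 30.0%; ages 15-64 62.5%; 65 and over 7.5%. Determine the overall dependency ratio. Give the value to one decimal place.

Total dependency ratio: 60.0

Total dependency ratio = (30.0 + 7.5) / 62.5 × 100 = 37.5 / 62.5 × 100 = 60.0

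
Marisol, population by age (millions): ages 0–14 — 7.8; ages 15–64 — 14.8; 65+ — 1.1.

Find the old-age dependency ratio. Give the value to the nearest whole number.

Old-age dependency ratio = 1.1 / 14.8 × 100 = 7

Old-age dependency ratio: 7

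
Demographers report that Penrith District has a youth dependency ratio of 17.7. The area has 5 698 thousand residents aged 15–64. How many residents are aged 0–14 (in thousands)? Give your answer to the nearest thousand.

Youth dependency ratio = youth / working-age × 100
17.7 = Y / 5 698 × 100
⇒ 1 009

Aged 0–14: 1 009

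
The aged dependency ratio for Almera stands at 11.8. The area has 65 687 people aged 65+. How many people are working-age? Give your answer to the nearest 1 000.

Working-age: 557 000

Old-age dependency ratio = elderly / working-age × 100
11.8 = 65 687 / W × 100
⇒ 557 000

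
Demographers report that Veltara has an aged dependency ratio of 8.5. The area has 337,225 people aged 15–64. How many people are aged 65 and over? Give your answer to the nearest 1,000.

Old-age dependency ratio = elderly / working-age × 100
8.5 = E / 337,225 × 100
⇒ 29,000

Aged 65 and over: 29,000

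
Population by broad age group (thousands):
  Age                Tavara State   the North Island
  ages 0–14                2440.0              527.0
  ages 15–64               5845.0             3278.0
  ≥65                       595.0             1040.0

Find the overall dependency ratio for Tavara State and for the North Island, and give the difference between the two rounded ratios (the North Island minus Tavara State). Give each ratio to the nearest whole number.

Tavara State: (2440.0 + 595.0) / 5845.0 × 100 = 3035.0 / 5845.0 × 100 = 52
the North Island: (527.0 + 1040.0) / 3278.0 × 100 = 1567.0 / 3278.0 × 100 = 48

Tavara State: 52
the North Island: 48
Difference: -4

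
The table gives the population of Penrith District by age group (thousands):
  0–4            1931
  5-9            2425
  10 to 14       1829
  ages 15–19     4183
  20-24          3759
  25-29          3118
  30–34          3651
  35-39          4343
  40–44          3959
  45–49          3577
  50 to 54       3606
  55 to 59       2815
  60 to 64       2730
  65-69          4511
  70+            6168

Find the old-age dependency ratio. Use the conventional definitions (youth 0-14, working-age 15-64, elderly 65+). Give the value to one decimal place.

0–14: 1931 + 2425 + 1829 = 6185
15–64: 4183 + 3759 + 3118 + 3651 + 4343 + 3959 + 3577 + 3606 + 2815 + 2730 = 35741
65+: 4511 + 6168 = 10679
Old-age dependency ratio = 10679 / 35741 × 100 = 29.9

Old-age dependency ratio: 29.9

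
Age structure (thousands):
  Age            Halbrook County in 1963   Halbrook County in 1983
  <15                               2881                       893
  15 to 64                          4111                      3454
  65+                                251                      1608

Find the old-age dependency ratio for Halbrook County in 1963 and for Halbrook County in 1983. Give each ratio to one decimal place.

Halbrook County in 1963: 6.1
Halbrook County in 1983: 46.6

Halbrook County in 1963: 251 / 4111 × 100 = 6.1
Halbrook County in 1983: 1608 / 3454 × 100 = 46.6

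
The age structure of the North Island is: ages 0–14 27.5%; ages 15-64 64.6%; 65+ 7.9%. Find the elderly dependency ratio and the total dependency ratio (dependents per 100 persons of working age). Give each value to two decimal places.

Old-age dependency ratio = 7.9 / 64.6 × 100 = 12.23
Total dependency ratio = (27.5 + 7.9) / 64.6 × 100 = 35.4 / 64.6 × 100 = 54.80

Old-age dependency ratio: 12.23
Total dependency ratio: 54.80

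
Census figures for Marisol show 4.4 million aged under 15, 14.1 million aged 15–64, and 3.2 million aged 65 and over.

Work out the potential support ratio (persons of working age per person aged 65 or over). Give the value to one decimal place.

Potential support ratio = 14.1 / 3.2 = 4.4

Potential support ratio: 4.4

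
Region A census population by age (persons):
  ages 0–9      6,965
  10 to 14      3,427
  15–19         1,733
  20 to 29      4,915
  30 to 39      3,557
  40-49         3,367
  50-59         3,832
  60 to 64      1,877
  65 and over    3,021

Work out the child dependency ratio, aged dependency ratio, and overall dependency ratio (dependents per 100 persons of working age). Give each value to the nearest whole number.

0–14: 6,965 + 3,427 = 10,392
15–64: 1,733 + 4,915 + 3,557 + 3,367 + 3,832 + 1,877 = 19,281
65+: 3,021
Youth dependency ratio = 10,392 / 19,281 × 100 = 54
Old-age dependency ratio = 3,021 / 19,281 × 100 = 16
Total dependency ratio = (10,392 + 3,021) / 19,281 × 100 = 13,413 / 19,281 × 100 = 70

Youth dependency ratio: 54
Old-age dependency ratio: 16
Total dependency ratio: 70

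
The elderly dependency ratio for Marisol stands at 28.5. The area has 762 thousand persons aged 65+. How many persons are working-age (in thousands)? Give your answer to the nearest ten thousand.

Working-age: 2,670

Old-age dependency ratio = elderly / working-age × 100
28.5 = 762 / W × 100
⇒ 2,670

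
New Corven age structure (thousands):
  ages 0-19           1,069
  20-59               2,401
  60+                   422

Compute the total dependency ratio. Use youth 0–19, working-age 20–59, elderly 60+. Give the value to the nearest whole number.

Total dependency ratio: 62

Total dependency ratio = (1,069 + 422) / 2,401 × 100 = 1,491 / 2,401 × 100 = 62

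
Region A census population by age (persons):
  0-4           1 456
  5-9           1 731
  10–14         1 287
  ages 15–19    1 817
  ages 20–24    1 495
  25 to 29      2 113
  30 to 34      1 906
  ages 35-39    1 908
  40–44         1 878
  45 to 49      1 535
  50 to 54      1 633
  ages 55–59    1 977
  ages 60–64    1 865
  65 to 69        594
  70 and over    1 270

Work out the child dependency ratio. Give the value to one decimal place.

0–14: 1 456 + 1 731 + 1 287 = 4 474
15–64: 1 817 + 1 495 + 2 113 + 1 906 + 1 908 + 1 878 + 1 535 + 1 633 + 1 977 + 1 865 = 18 127
65+: 594 + 1 270 = 1 864
Youth dependency ratio = 4 474 / 18 127 × 100 = 24.7

Youth dependency ratio: 24.7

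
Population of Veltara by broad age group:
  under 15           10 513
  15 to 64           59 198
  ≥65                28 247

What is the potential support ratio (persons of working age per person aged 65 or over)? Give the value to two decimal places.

Potential support ratio: 2.10

Potential support ratio = 59 198 / 28 247 = 2.10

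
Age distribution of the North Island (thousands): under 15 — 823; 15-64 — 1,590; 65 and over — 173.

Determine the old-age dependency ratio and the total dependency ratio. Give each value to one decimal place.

Old-age dependency ratio = 173 / 1,590 × 100 = 10.9
Total dependency ratio = (823 + 173) / 1,590 × 100 = 996 / 1,590 × 100 = 62.6

Old-age dependency ratio: 10.9
Total dependency ratio: 62.6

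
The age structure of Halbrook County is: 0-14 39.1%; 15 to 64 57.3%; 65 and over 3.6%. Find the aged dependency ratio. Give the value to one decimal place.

Old-age dependency ratio = 3.6 / 57.3 × 100 = 6.3

Old-age dependency ratio: 6.3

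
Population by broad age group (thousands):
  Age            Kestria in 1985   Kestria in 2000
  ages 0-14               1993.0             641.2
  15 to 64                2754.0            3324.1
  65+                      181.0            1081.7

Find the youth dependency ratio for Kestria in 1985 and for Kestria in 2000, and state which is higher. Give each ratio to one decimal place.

Kestria in 1985: 72.4
Kestria in 2000: 19.3
Higher: Kestria in 1985

Kestria in 1985: 1993.0 / 2754.0 × 100 = 72.4
Kestria in 2000: 641.2 / 3324.1 × 100 = 19.3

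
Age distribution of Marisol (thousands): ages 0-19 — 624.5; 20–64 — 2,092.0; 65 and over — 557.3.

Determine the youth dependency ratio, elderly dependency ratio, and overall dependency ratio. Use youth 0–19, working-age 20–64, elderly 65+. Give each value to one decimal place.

Youth dependency ratio: 29.9
Old-age dependency ratio: 26.6
Total dependency ratio: 56.5

Youth dependency ratio = 624.5 / 2,092.0 × 100 = 29.9
Old-age dependency ratio = 557.3 / 2,092.0 × 100 = 26.6
Total dependency ratio = (624.5 + 557.3) / 2,092.0 × 100 = 1,181.8 / 2,092.0 × 100 = 56.5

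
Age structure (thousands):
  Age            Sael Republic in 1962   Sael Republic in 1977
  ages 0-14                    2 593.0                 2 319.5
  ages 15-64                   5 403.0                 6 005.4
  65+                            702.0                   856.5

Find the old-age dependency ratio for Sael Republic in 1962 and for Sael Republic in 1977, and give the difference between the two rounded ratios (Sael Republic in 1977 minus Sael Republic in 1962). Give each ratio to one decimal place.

Sael Republic in 1962: 702.0 / 5 403.0 × 100 = 13.0
Sael Republic in 1977: 856.5 / 6 005.4 × 100 = 14.3

Sael Republic in 1962: 13.0
Sael Republic in 1977: 14.3
Difference: +1.3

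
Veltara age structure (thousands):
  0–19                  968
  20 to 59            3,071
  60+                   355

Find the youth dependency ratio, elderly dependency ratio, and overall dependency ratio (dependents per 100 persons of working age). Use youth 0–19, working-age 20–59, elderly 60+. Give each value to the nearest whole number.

Youth dependency ratio = 968 / 3,071 × 100 = 32
Old-age dependency ratio = 355 / 3,071 × 100 = 12
Total dependency ratio = (968 + 355) / 3,071 × 100 = 1,323 / 3,071 × 100 = 43

Youth dependency ratio: 32
Old-age dependency ratio: 12
Total dependency ratio: 43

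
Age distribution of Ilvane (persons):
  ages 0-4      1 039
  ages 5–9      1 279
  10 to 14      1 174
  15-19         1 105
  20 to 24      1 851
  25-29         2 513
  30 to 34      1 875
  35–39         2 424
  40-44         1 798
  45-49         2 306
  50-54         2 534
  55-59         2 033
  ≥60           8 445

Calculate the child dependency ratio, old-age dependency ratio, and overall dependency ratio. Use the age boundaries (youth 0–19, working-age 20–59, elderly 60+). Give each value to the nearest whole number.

0–19: 1 039 + 1 279 + 1 174 + 1 105 = 4 597
20–59: 1 851 + 2 513 + 1 875 + 2 424 + 1 798 + 2 306 + 2 534 + 2 033 = 17 334
60+: 8 445
Youth dependency ratio = 4 597 / 17 334 × 100 = 27
Old-age dependency ratio = 8 445 / 17 334 × 100 = 49
Total dependency ratio = (4 597 + 8 445) / 17 334 × 100 = 13 042 / 17 334 × 100 = 75

Youth dependency ratio: 27
Old-age dependency ratio: 49
Total dependency ratio: 75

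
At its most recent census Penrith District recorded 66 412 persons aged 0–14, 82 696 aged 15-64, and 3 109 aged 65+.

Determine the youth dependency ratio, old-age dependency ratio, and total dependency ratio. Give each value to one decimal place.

Youth dependency ratio: 80.3
Old-age dependency ratio: 3.8
Total dependency ratio: 84.1

Youth dependency ratio = 66 412 / 82 696 × 100 = 80.3
Old-age dependency ratio = 3 109 / 82 696 × 100 = 3.8
Total dependency ratio = (66 412 + 3 109) / 82 696 × 100 = 69 521 / 82 696 × 100 = 84.1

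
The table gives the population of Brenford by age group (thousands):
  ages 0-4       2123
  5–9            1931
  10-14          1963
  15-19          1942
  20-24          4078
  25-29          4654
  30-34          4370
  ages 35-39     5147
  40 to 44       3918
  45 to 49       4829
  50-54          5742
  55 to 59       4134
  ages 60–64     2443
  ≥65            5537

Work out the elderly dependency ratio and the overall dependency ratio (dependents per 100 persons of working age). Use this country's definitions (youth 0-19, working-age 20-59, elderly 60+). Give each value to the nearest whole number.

0–19: 2123 + 1931 + 1963 + 1942 = 7959
20–59: 4078 + 4654 + 4370 + 5147 + 3918 + 4829 + 5742 + 4134 = 36872
60+: 2443 + 5537 = 7980
Old-age dependency ratio = 7980 / 36872 × 100 = 22
Total dependency ratio = (7959 + 7980) / 36872 × 100 = 15939 / 36872 × 100 = 43

Old-age dependency ratio: 22
Total dependency ratio: 43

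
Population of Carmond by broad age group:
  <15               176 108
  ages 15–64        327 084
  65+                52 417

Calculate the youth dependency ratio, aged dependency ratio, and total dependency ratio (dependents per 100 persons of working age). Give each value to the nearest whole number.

Youth dependency ratio: 54
Old-age dependency ratio: 16
Total dependency ratio: 70

Youth dependency ratio = 176 108 / 327 084 × 100 = 54
Old-age dependency ratio = 52 417 / 327 084 × 100 = 16
Total dependency ratio = (176 108 + 52 417) / 327 084 × 100 = 228 525 / 327 084 × 100 = 70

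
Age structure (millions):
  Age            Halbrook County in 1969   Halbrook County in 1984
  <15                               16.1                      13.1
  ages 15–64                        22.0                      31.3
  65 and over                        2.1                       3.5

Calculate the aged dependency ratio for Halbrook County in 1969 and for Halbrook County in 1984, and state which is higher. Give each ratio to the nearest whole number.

Halbrook County in 1969: 2.1 / 22.0 × 100 = 10
Halbrook County in 1984: 3.5 / 31.3 × 100 = 11

Halbrook County in 1969: 10
Halbrook County in 1984: 11
Higher: Halbrook County in 1984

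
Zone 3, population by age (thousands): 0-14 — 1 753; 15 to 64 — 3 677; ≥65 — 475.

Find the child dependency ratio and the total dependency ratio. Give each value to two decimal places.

Youth dependency ratio = 1 753 / 3 677 × 100 = 47.67
Total dependency ratio = (1 753 + 475) / 3 677 × 100 = 2 228 / 3 677 × 100 = 60.59

Youth dependency ratio: 47.67
Total dependency ratio: 60.59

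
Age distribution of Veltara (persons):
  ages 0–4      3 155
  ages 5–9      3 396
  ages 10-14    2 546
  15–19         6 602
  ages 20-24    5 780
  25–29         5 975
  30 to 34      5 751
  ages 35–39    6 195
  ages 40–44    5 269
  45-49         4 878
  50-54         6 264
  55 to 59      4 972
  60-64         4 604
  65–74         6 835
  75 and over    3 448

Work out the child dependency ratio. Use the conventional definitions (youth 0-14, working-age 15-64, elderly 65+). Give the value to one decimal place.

Youth dependency ratio: 16.2

0–14: 3 155 + 3 396 + 2 546 = 9 097
15–64: 6 602 + 5 780 + 5 975 + 5 751 + 6 195 + 5 269 + 4 878 + 6 264 + 4 972 + 4 604 = 56 290
65+: 6 835 + 3 448 = 10 283
Youth dependency ratio = 9 097 / 56 290 × 100 = 16.2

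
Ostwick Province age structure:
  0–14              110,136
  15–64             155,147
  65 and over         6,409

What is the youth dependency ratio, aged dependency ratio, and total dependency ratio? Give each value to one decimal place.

Youth dependency ratio = 110,136 / 155,147 × 100 = 71.0
Old-age dependency ratio = 6,409 / 155,147 × 100 = 4.1
Total dependency ratio = (110,136 + 6,409) / 155,147 × 100 = 116,545 / 155,147 × 100 = 75.1

Youth dependency ratio: 71.0
Old-age dependency ratio: 4.1
Total dependency ratio: 75.1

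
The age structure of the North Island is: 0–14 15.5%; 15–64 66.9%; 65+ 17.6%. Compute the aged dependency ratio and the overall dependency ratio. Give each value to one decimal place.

Old-age dependency ratio = 17.6 / 66.9 × 100 = 26.3
Total dependency ratio = (15.5 + 17.6) / 66.9 × 100 = 33.1 / 66.9 × 100 = 49.5

Old-age dependency ratio: 26.3
Total dependency ratio: 49.5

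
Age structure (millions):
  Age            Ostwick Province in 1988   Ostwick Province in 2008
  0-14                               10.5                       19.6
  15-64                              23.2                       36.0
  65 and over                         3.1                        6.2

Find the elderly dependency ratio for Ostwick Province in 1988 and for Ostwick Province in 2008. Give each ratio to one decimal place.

Ostwick Province in 1988: 13.4
Ostwick Province in 2008: 17.2

Ostwick Province in 1988: 3.1 / 23.2 × 100 = 13.4
Ostwick Province in 2008: 6.2 / 36.0 × 100 = 17.2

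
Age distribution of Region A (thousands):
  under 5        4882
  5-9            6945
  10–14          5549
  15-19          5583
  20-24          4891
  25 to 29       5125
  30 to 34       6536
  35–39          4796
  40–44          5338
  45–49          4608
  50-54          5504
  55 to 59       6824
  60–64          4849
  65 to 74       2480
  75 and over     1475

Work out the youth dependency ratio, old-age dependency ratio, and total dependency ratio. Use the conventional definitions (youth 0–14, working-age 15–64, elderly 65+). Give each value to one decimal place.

Youth dependency ratio: 32.1
Old-age dependency ratio: 7.3
Total dependency ratio: 39.5

0–14: 4882 + 6945 + 5549 = 17376
15–64: 5583 + 4891 + 5125 + 6536 + 4796 + 5338 + 4608 + 5504 + 6824 + 4849 = 54054
65+: 2480 + 1475 = 3955
Youth dependency ratio = 17376 / 54054 × 100 = 32.1
Old-age dependency ratio = 3955 / 54054 × 100 = 7.3
Total dependency ratio = (17376 + 3955) / 54054 × 100 = 21331 / 54054 × 100 = 39.5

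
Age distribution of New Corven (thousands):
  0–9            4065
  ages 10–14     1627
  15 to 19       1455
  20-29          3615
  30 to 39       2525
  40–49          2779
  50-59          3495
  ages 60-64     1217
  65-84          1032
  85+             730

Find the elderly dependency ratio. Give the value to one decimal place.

Old-age dependency ratio: 11.7

0–14: 4065 + 1627 = 5692
15–64: 1455 + 3615 + 2525 + 2779 + 3495 + 1217 = 15086
65+: 1032 + 730 = 1762
Old-age dependency ratio = 1762 / 15086 × 100 = 11.7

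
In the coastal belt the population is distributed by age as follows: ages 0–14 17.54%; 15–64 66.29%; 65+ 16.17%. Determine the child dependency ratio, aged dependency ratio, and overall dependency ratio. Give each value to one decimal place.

Youth dependency ratio = 17.54 / 66.29 × 100 = 26.5
Old-age dependency ratio = 16.17 / 66.29 × 100 = 24.4
Total dependency ratio = (17.54 + 16.17) / 66.29 × 100 = 33.71 / 66.29 × 100 = 50.9

Youth dependency ratio: 26.5
Old-age dependency ratio: 24.4
Total dependency ratio: 50.9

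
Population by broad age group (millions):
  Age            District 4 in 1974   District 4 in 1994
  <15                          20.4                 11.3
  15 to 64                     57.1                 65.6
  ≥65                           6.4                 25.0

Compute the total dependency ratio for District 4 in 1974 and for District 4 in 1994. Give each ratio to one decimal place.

District 4 in 1974: 46.9
District 4 in 1994: 55.3

District 4 in 1974: (20.4 + 6.4) / 57.1 × 100 = 26.8 / 57.1 × 100 = 46.9
District 4 in 1994: (11.3 + 25.0) / 65.6 × 100 = 36.3 / 65.6 × 100 = 55.3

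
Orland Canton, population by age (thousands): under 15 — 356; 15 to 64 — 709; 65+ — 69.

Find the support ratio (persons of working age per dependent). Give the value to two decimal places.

Support ratio: 1.67

Support ratio = 709 / (356 + 69) = 709 / 425 = 1.67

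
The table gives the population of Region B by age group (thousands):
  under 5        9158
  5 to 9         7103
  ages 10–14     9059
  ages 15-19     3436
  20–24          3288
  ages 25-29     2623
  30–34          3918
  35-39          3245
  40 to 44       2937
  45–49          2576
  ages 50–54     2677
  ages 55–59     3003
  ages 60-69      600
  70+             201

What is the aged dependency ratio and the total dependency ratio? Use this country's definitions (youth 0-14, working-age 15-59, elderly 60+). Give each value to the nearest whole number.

Old-age dependency ratio: 3
Total dependency ratio: 94

0–14: 9158 + 7103 + 9059 = 25320
15–59: 3436 + 3288 + 2623 + 3918 + 3245 + 2937 + 2576 + 2677 + 3003 = 27703
60+: 600 + 201 = 801
Old-age dependency ratio = 801 / 27703 × 100 = 3
Total dependency ratio = (25320 + 801) / 27703 × 100 = 26121 / 27703 × 100 = 94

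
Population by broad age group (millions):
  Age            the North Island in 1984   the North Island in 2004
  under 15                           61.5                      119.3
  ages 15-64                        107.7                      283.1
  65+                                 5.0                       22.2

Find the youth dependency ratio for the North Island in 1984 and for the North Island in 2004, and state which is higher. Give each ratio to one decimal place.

the North Island in 1984: 61.5 / 107.7 × 100 = 57.1
the North Island in 2004: 119.3 / 283.1 × 100 = 42.1

the North Island in 1984: 57.1
the North Island in 2004: 42.1
Higher: the North Island in 1984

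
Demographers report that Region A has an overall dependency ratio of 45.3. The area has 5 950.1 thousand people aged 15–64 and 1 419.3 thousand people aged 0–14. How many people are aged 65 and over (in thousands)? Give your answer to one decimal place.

Total dependency ratio = (youth + elderly) / working-age × 100
45.3 = (1 419.3 + E) / 5 950.1 × 100
⇒ 1 276.1

Aged 65 and over: 1 276.1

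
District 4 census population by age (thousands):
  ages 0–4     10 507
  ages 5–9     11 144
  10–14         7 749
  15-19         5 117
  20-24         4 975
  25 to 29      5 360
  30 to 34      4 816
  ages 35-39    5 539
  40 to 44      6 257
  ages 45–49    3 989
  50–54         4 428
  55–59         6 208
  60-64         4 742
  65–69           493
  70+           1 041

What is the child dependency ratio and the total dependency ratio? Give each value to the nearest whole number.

0–14: 10 507 + 11 144 + 7 749 = 29 400
15–64: 5 117 + 4 975 + 5 360 + 4 816 + 5 539 + 6 257 + 3 989 + 4 428 + 6 208 + 4 742 = 51 431
65+: 493 + 1 041 = 1 534
Youth dependency ratio = 29 400 / 51 431 × 100 = 57
Total dependency ratio = (29 400 + 1 534) / 51 431 × 100 = 30 934 / 51 431 × 100 = 60

Youth dependency ratio: 57
Total dependency ratio: 60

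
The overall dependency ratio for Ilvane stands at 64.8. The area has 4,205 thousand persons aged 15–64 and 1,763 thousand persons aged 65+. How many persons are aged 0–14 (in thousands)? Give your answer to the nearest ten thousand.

Aged 0–14: 960

Total dependency ratio = (youth + elderly) / working-age × 100
64.8 = (Y + 1,763) / 4,205 × 100
⇒ 960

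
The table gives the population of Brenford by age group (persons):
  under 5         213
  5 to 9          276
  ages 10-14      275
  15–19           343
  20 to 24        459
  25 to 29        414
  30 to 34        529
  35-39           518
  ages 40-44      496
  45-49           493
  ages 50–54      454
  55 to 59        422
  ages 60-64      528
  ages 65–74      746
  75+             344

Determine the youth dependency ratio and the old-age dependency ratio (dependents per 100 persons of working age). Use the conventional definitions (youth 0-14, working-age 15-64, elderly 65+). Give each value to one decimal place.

Youth dependency ratio: 16.4
Old-age dependency ratio: 23.4

0–14: 213 + 276 + 275 = 764
15–64: 343 + 459 + 414 + 529 + 518 + 496 + 493 + 454 + 422 + 528 = 4,656
65+: 746 + 344 = 1,090
Youth dependency ratio = 764 / 4,656 × 100 = 16.4
Old-age dependency ratio = 1,090 / 4,656 × 100 = 23.4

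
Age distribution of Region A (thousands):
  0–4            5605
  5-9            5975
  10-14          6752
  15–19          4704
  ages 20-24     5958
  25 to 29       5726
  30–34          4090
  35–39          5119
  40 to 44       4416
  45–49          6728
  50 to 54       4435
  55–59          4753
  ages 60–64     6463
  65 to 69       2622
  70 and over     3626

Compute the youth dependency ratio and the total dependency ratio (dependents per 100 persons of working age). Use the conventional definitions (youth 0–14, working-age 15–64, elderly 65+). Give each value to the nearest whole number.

Youth dependency ratio: 35
Total dependency ratio: 47

0–14: 5605 + 5975 + 6752 = 18332
15–64: 4704 + 5958 + 5726 + 4090 + 5119 + 4416 + 6728 + 4435 + 4753 + 6463 = 52392
65+: 2622 + 3626 = 6248
Youth dependency ratio = 18332 / 52392 × 100 = 35
Total dependency ratio = (18332 + 6248) / 52392 × 100 = 24580 / 52392 × 100 = 47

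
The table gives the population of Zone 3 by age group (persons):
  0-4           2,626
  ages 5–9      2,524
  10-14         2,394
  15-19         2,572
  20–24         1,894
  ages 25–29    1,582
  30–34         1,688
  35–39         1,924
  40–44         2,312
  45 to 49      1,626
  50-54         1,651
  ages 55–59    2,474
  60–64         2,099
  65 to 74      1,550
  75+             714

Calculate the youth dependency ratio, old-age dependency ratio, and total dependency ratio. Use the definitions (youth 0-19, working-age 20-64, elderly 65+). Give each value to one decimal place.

Youth dependency ratio: 58.6
Old-age dependency ratio: 13.1
Total dependency ratio: 71.8

0–19: 2,626 + 2,524 + 2,394 + 2,572 = 10,116
20–64: 1,894 + 1,582 + 1,688 + 1,924 + 2,312 + 1,626 + 1,651 + 2,474 + 2,099 = 17,250
65+: 1,550 + 714 = 2,264
Youth dependency ratio = 10,116 / 17,250 × 100 = 58.6
Old-age dependency ratio = 2,264 / 17,250 × 100 = 13.1
Total dependency ratio = (10,116 + 2,264) / 17,250 × 100 = 12,380 / 17,250 × 100 = 71.8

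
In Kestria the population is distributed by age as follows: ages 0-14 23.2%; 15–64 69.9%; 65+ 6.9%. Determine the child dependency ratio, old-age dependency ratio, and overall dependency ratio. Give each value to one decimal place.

Youth dependency ratio: 33.2
Old-age dependency ratio: 9.9
Total dependency ratio: 43.1

Youth dependency ratio = 23.2 / 69.9 × 100 = 33.2
Old-age dependency ratio = 6.9 / 69.9 × 100 = 9.9
Total dependency ratio = (23.2 + 6.9) / 69.9 × 100 = 30.1 / 69.9 × 100 = 43.1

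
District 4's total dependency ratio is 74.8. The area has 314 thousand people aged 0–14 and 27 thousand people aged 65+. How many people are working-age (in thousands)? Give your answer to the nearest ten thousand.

Total dependency ratio = (youth + elderly) / working-age × 100
74.8 = (314 + 27) / W × 100
⇒ 460

Working-age: 460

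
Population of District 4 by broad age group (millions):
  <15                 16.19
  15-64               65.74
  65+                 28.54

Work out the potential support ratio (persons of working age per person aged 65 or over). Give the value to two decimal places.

Potential support ratio: 2.30

Potential support ratio = 65.74 / 28.54 = 2.30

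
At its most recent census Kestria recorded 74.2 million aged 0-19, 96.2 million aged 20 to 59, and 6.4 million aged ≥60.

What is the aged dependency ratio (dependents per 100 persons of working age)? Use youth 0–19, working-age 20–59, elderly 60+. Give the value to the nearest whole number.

Old-age dependency ratio: 7

Old-age dependency ratio = 6.4 / 96.2 × 100 = 7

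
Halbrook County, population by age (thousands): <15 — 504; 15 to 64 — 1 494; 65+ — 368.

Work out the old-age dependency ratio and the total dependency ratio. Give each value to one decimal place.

Old-age dependency ratio: 24.6
Total dependency ratio: 58.4

Old-age dependency ratio = 368 / 1 494 × 100 = 24.6
Total dependency ratio = (504 + 368) / 1 494 × 100 = 872 / 1 494 × 100 = 58.4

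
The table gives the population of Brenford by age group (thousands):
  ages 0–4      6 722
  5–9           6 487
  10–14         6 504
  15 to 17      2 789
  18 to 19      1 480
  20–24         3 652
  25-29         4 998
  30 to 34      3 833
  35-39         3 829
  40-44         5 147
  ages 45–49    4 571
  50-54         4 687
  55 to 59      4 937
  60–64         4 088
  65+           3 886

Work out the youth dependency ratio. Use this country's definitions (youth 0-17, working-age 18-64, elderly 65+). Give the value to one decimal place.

0–17: 6 722 + 6 487 + 6 504 + 2 789 = 22 502
18–64: 1 480 + 3 652 + 4 998 + 3 833 + 3 829 + 5 147 + 4 571 + 4 687 + 4 937 + 4 088 = 41 222
65+: 3 886
Youth dependency ratio = 22 502 / 41 222 × 100 = 54.6

Youth dependency ratio: 54.6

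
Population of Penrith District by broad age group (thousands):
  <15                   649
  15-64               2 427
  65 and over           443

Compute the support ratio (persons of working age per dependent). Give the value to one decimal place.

Support ratio: 2.2

Support ratio = 2 427 / (649 + 443) = 2 427 / 1 092 = 2.2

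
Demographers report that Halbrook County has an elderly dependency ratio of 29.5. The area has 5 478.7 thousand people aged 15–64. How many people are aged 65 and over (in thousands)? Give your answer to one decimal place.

Aged 65 and over: 1 616.2

Old-age dependency ratio = elderly / working-age × 100
29.5 = E / 5 478.7 × 100
⇒ 1 616.2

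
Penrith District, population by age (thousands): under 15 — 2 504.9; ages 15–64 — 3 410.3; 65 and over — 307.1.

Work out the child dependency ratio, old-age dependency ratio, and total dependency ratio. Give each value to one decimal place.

Youth dependency ratio: 73.5
Old-age dependency ratio: 9.0
Total dependency ratio: 82.5

Youth dependency ratio = 2 504.9 / 3 410.3 × 100 = 73.5
Old-age dependency ratio = 307.1 / 3 410.3 × 100 = 9.0
Total dependency ratio = (2 504.9 + 307.1) / 3 410.3 × 100 = 2 812.0 / 3 410.3 × 100 = 82.5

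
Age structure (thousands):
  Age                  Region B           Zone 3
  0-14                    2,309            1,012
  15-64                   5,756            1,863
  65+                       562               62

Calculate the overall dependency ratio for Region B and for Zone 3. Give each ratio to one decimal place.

Region B: (2,309 + 562) / 5,756 × 100 = 2,871 / 5,756 × 100 = 49.9
Zone 3: (1,012 + 62) / 1,863 × 100 = 1,074 / 1,863 × 100 = 57.6

Region B: 49.9
Zone 3: 57.6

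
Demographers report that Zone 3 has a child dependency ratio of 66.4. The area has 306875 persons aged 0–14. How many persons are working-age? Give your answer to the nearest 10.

Working-age: 462160

Youth dependency ratio = youth / working-age × 100
66.4 = 306875 / W × 100
⇒ 462160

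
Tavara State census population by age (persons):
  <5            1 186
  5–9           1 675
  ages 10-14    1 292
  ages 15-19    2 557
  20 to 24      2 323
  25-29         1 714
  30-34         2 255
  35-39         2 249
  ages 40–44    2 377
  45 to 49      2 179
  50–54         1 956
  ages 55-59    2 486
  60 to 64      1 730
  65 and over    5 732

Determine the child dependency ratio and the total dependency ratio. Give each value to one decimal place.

Youth dependency ratio: 19.0
Total dependency ratio: 45.3

0–14: 1 186 + 1 675 + 1 292 = 4 153
15–64: 2 557 + 2 323 + 1 714 + 2 255 + 2 249 + 2 377 + 2 179 + 1 956 + 2 486 + 1 730 = 21 826
65+: 5 732
Youth dependency ratio = 4 153 / 21 826 × 100 = 19.0
Total dependency ratio = (4 153 + 5 732) / 21 826 × 100 = 9 885 / 21 826 × 100 = 45.3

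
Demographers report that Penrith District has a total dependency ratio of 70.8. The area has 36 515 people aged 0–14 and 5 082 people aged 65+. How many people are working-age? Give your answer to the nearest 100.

Working-age: 58 800

Total dependency ratio = (youth + elderly) / working-age × 100
70.8 = (36 515 + 5 082) / W × 100
⇒ 58 800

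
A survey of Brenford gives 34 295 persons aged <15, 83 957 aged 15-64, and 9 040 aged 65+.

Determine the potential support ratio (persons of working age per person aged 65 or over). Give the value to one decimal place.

Potential support ratio = 83 957 / 9 040 = 9.3

Potential support ratio: 9.3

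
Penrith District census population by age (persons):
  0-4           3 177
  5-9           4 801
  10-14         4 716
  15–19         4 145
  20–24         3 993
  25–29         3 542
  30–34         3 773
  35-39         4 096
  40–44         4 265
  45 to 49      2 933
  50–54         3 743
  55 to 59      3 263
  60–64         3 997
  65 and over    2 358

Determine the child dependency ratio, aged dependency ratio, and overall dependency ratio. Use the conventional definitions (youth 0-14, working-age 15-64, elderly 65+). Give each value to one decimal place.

0–14: 3 177 + 4 801 + 4 716 = 12 694
15–64: 4 145 + 3 993 + 3 542 + 3 773 + 4 096 + 4 265 + 2 933 + 3 743 + 3 263 + 3 997 = 37 750
65+: 2 358
Youth dependency ratio = 12 694 / 37 750 × 100 = 33.6
Old-age dependency ratio = 2 358 / 37 750 × 100 = 6.2
Total dependency ratio = (12 694 + 2 358) / 37 750 × 100 = 15 052 / 37 750 × 100 = 39.9

Youth dependency ratio: 33.6
Old-age dependency ratio: 6.2
Total dependency ratio: 39.9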